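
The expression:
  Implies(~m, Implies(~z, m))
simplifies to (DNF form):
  m | z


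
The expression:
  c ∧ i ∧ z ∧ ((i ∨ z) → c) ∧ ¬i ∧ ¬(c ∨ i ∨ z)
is never true.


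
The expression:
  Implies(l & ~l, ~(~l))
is always true.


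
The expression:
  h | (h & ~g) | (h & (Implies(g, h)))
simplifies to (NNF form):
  h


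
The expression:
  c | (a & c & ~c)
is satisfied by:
  {c: True}


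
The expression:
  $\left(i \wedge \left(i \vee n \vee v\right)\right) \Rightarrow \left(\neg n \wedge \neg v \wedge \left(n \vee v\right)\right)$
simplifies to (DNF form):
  $\neg i$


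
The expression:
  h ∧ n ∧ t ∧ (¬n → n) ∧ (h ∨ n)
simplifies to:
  h ∧ n ∧ t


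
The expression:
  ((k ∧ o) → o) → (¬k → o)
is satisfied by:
  {k: True, o: True}
  {k: True, o: False}
  {o: True, k: False}


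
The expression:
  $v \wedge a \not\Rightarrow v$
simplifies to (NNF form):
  $\text{False}$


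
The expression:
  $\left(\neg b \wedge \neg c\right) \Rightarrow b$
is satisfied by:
  {b: True, c: True}
  {b: True, c: False}
  {c: True, b: False}


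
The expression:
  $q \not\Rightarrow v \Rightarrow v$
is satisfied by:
  {v: True, q: False}
  {q: False, v: False}
  {q: True, v: True}


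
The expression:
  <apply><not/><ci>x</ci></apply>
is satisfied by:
  {x: False}


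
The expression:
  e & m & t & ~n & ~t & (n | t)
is never true.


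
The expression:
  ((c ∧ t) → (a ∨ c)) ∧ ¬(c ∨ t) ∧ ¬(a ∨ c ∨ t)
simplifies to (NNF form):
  ¬a ∧ ¬c ∧ ¬t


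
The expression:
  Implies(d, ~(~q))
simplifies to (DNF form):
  q | ~d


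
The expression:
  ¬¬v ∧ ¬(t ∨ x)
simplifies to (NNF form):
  v ∧ ¬t ∧ ¬x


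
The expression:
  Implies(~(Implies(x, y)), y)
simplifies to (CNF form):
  y | ~x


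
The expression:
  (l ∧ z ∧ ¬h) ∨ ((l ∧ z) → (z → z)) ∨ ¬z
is always true.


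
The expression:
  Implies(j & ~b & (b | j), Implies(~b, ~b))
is always true.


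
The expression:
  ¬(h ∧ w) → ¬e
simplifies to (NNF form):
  (h ∧ w) ∨ ¬e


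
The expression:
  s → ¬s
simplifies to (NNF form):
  ¬s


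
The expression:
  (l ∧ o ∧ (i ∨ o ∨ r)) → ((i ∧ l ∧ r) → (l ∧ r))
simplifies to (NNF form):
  True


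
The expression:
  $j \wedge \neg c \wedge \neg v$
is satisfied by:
  {j: True, v: False, c: False}


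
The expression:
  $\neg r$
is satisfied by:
  {r: False}


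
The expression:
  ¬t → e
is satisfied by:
  {t: True, e: True}
  {t: True, e: False}
  {e: True, t: False}


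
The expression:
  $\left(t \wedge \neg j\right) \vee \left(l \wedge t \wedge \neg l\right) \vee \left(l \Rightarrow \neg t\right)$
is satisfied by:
  {l: False, t: False, j: False}
  {j: True, l: False, t: False}
  {t: True, l: False, j: False}
  {j: True, t: True, l: False}
  {l: True, j: False, t: False}
  {j: True, l: True, t: False}
  {t: True, l: True, j: False}


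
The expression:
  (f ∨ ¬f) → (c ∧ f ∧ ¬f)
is never true.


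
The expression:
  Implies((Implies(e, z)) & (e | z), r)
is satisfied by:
  {r: True, z: False}
  {z: False, r: False}
  {z: True, r: True}


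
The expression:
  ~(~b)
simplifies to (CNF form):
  b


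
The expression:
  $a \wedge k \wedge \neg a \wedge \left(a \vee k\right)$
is never true.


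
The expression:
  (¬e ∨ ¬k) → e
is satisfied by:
  {e: True}


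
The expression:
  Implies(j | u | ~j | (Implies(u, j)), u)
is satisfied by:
  {u: True}


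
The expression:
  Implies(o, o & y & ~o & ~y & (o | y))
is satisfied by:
  {o: False}


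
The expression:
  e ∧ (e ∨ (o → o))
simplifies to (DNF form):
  e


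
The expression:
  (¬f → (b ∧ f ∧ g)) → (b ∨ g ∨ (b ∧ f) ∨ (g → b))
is always true.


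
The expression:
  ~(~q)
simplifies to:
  q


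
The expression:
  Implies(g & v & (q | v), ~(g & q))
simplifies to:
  ~g | ~q | ~v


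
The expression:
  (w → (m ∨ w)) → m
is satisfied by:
  {m: True}


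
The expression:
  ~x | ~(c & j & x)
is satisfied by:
  {c: False, x: False, j: False}
  {j: True, c: False, x: False}
  {x: True, c: False, j: False}
  {j: True, x: True, c: False}
  {c: True, j: False, x: False}
  {j: True, c: True, x: False}
  {x: True, c: True, j: False}


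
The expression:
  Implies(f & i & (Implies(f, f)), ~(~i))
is always true.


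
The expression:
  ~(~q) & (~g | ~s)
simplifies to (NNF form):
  q & (~g | ~s)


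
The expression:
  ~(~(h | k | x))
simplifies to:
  h | k | x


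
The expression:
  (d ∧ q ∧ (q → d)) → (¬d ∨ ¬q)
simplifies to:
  ¬d ∨ ¬q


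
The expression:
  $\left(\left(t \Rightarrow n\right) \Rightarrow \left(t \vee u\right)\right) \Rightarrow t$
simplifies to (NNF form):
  $t \vee \neg u$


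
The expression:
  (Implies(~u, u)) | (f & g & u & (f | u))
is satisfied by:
  {u: True}


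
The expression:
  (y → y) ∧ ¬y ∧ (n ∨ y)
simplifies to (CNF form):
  n ∧ ¬y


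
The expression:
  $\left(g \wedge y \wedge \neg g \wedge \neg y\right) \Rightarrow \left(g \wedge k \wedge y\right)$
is always true.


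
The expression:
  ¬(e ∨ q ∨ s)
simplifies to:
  ¬e ∧ ¬q ∧ ¬s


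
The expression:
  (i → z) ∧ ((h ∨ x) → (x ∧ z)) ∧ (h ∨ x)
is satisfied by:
  {z: True, x: True}


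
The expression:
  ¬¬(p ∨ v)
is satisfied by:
  {v: True, p: True}
  {v: True, p: False}
  {p: True, v: False}


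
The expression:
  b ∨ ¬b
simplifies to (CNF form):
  True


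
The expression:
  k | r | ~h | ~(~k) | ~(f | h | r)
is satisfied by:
  {r: True, k: True, h: False}
  {r: True, h: False, k: False}
  {k: True, h: False, r: False}
  {k: False, h: False, r: False}
  {r: True, k: True, h: True}
  {r: True, h: True, k: False}
  {k: True, h: True, r: False}


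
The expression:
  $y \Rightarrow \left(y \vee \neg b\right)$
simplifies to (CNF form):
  $\text{True}$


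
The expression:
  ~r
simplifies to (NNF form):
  ~r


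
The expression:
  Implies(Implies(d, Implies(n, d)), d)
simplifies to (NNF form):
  d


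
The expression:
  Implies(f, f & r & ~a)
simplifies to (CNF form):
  (r | ~f) & (~a | ~f)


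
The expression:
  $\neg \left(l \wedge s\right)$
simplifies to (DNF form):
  $\neg l \vee \neg s$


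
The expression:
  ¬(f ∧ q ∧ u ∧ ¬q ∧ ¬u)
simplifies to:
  True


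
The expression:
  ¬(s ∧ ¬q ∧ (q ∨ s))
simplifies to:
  q ∨ ¬s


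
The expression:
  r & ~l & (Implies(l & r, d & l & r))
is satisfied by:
  {r: True, l: False}


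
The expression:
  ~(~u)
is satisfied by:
  {u: True}


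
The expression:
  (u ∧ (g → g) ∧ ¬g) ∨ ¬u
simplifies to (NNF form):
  ¬g ∨ ¬u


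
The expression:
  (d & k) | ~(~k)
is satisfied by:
  {k: True}


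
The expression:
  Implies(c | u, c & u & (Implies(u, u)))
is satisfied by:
  {c: False, u: False}
  {u: True, c: True}


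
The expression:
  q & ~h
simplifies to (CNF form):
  q & ~h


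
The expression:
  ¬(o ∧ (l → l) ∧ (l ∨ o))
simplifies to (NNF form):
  ¬o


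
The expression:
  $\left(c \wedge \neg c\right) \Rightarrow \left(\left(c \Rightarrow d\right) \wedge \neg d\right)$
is always true.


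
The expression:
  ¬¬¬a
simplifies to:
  ¬a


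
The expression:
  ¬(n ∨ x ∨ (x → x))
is never true.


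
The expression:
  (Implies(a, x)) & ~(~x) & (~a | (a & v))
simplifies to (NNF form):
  x & (v | ~a)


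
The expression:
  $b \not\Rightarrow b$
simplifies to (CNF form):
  $\text{False}$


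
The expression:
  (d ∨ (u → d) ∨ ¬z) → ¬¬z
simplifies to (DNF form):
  z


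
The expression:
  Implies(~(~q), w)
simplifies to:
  w | ~q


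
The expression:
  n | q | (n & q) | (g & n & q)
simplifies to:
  n | q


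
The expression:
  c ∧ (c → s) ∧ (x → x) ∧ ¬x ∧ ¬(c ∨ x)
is never true.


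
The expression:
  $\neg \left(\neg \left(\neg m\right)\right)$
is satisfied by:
  {m: False}


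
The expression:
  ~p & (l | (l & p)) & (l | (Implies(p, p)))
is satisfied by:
  {l: True, p: False}


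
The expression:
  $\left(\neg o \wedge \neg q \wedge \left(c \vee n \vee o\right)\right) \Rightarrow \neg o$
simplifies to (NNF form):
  $\text{True}$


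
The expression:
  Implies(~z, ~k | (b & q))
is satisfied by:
  {b: True, z: True, q: True, k: False}
  {b: True, z: True, q: False, k: False}
  {z: True, q: True, k: False, b: False}
  {z: True, q: False, k: False, b: False}
  {b: True, q: True, k: False, z: False}
  {b: True, q: False, k: False, z: False}
  {q: True, b: False, k: False, z: False}
  {q: False, b: False, k: False, z: False}
  {b: True, z: True, k: True, q: True}
  {b: True, z: True, k: True, q: False}
  {z: True, k: True, q: True, b: False}
  {z: True, k: True, q: False, b: False}
  {b: True, k: True, q: True, z: False}


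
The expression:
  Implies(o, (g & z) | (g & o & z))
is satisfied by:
  {z: True, g: True, o: False}
  {z: True, g: False, o: False}
  {g: True, z: False, o: False}
  {z: False, g: False, o: False}
  {z: True, o: True, g: True}


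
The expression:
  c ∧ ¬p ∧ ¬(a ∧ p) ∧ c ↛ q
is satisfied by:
  {c: True, q: False, p: False}


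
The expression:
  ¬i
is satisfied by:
  {i: False}


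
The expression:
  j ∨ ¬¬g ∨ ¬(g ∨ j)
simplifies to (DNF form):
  True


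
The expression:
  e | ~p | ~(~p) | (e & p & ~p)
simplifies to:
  True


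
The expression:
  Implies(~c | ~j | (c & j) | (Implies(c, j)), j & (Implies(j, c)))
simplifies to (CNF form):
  c & j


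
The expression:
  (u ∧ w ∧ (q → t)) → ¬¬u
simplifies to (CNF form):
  True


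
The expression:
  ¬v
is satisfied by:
  {v: False}


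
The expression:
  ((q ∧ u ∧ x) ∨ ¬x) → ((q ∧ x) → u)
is always true.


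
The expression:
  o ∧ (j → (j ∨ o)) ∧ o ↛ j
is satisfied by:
  {o: True, j: False}


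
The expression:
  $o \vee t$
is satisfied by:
  {t: True, o: True}
  {t: True, o: False}
  {o: True, t: False}


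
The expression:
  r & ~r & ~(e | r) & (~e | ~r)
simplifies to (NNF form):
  False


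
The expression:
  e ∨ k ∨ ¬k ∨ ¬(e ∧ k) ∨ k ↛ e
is always true.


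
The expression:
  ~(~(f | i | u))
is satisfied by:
  {i: True, u: True, f: True}
  {i: True, u: True, f: False}
  {i: True, f: True, u: False}
  {i: True, f: False, u: False}
  {u: True, f: True, i: False}
  {u: True, f: False, i: False}
  {f: True, u: False, i: False}


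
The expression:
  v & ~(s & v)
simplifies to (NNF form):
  v & ~s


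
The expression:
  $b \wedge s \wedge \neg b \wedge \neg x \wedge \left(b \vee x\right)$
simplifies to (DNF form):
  $\text{False}$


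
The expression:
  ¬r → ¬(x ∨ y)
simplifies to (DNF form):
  r ∨ (¬x ∧ ¬y)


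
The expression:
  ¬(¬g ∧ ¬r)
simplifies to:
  g ∨ r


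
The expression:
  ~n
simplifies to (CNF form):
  ~n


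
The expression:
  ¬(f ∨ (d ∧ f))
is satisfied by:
  {f: False}


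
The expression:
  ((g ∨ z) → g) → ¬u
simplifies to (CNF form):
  (z ∨ ¬u) ∧ (¬g ∨ ¬u)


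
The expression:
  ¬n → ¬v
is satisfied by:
  {n: True, v: False}
  {v: False, n: False}
  {v: True, n: True}


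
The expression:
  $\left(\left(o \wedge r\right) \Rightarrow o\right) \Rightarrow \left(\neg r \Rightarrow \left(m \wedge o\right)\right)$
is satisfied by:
  {r: True, m: True, o: True}
  {r: True, m: True, o: False}
  {r: True, o: True, m: False}
  {r: True, o: False, m: False}
  {m: True, o: True, r: False}


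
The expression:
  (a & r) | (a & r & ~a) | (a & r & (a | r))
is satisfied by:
  {r: True, a: True}


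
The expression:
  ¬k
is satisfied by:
  {k: False}


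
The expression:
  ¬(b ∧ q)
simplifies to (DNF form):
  ¬b ∨ ¬q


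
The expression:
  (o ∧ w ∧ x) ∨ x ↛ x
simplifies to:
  o ∧ w ∧ x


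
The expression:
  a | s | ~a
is always true.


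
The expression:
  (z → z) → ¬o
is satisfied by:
  {o: False}


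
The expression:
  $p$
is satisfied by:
  {p: True}


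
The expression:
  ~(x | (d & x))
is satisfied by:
  {x: False}


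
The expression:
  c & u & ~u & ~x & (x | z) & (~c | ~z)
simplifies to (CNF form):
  False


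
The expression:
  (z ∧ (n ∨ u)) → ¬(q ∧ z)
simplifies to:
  (¬n ∧ ¬u) ∨ ¬q ∨ ¬z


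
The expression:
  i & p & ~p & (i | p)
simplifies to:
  False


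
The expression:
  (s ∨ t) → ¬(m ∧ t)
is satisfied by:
  {m: False, t: False}
  {t: True, m: False}
  {m: True, t: False}


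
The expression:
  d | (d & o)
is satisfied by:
  {d: True}


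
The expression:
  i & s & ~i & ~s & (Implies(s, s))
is never true.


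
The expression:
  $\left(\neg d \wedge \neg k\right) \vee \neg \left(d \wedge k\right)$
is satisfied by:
  {k: False, d: False}
  {d: True, k: False}
  {k: True, d: False}


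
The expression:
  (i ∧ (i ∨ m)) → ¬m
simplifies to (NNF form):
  ¬i ∨ ¬m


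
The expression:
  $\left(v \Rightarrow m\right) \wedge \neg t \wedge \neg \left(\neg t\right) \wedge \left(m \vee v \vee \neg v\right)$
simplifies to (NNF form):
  $\text{False}$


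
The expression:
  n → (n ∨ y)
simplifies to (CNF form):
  True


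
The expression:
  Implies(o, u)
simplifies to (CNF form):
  u | ~o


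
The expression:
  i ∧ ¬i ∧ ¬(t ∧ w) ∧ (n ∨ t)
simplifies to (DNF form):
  False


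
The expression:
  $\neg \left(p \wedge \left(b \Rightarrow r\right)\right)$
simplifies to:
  $\left(b \wedge \neg r\right) \vee \neg p$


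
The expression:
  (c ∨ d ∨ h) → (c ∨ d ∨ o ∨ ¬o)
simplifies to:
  True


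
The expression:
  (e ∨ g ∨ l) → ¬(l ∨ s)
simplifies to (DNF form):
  (¬l ∧ ¬s) ∨ (¬e ∧ ¬g ∧ ¬l) ∨ (¬e ∧ ¬l ∧ ¬s) ∨ (¬g ∧ ¬l ∧ ¬s)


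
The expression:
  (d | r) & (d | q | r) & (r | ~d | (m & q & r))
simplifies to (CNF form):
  r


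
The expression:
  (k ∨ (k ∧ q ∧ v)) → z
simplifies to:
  z ∨ ¬k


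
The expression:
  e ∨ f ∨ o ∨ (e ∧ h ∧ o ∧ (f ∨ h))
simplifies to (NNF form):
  e ∨ f ∨ o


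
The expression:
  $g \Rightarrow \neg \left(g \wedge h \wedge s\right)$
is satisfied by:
  {s: False, g: False, h: False}
  {h: True, s: False, g: False}
  {g: True, s: False, h: False}
  {h: True, g: True, s: False}
  {s: True, h: False, g: False}
  {h: True, s: True, g: False}
  {g: True, s: True, h: False}


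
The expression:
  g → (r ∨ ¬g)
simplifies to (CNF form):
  r ∨ ¬g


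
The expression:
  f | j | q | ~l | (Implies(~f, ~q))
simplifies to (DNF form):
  True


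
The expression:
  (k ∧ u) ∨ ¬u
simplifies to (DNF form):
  k ∨ ¬u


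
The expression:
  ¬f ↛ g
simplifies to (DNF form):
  ¬f ∧ ¬g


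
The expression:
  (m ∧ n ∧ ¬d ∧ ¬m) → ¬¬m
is always true.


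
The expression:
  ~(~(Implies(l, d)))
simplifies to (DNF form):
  d | ~l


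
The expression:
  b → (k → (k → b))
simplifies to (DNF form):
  True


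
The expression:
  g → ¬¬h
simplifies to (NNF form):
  h ∨ ¬g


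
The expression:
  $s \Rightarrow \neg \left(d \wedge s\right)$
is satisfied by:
  {s: False, d: False}
  {d: True, s: False}
  {s: True, d: False}


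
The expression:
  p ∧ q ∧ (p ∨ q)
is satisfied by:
  {p: True, q: True}


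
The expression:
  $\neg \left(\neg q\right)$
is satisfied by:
  {q: True}


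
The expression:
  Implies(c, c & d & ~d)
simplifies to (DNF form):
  ~c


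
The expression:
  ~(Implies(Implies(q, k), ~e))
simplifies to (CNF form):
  e & (k | ~q)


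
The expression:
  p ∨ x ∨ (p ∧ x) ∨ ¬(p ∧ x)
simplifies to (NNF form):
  True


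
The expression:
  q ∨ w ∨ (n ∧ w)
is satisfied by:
  {q: True, w: True}
  {q: True, w: False}
  {w: True, q: False}


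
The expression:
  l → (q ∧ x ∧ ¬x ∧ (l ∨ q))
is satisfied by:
  {l: False}


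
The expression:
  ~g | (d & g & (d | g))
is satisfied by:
  {d: True, g: False}
  {g: False, d: False}
  {g: True, d: True}


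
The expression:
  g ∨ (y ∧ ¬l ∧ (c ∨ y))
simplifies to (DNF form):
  g ∨ (y ∧ ¬l)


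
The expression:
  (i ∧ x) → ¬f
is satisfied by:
  {x: False, i: False, f: False}
  {f: True, x: False, i: False}
  {i: True, x: False, f: False}
  {f: True, i: True, x: False}
  {x: True, f: False, i: False}
  {f: True, x: True, i: False}
  {i: True, x: True, f: False}


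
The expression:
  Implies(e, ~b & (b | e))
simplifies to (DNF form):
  ~b | ~e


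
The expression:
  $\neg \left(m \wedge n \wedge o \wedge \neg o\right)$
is always true.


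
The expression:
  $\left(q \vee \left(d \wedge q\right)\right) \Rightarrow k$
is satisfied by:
  {k: True, q: False}
  {q: False, k: False}
  {q: True, k: True}


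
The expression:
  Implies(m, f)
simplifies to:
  f | ~m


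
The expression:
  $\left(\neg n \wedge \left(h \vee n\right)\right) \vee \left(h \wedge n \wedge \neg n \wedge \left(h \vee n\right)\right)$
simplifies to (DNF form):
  $h \wedge \neg n$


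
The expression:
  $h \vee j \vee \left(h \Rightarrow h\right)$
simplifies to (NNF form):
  $\text{True}$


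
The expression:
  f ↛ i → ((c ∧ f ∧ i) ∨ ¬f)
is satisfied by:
  {i: True, f: False}
  {f: False, i: False}
  {f: True, i: True}


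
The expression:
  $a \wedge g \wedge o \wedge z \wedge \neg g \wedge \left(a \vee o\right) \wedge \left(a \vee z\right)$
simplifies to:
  $\text{False}$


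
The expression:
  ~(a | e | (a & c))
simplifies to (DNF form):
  ~a & ~e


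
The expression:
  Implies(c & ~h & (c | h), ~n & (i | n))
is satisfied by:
  {h: True, i: True, c: False, n: False}
  {h: True, i: False, c: False, n: False}
  {h: True, n: True, i: True, c: False}
  {h: True, n: True, i: False, c: False}
  {i: True, n: False, c: False, h: False}
  {i: False, n: False, c: False, h: False}
  {n: True, i: True, c: False, h: False}
  {n: True, i: False, c: False, h: False}
  {h: True, c: True, i: True, n: False}
  {h: True, c: True, i: False, n: False}
  {h: True, n: True, c: True, i: True}
  {h: True, n: True, c: True, i: False}
  {c: True, i: True, n: False, h: False}


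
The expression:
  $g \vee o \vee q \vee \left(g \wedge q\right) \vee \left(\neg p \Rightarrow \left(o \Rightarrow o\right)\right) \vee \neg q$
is always true.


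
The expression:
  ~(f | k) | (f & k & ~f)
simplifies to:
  ~f & ~k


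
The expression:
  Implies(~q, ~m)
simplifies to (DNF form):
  q | ~m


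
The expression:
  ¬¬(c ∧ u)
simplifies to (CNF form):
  c ∧ u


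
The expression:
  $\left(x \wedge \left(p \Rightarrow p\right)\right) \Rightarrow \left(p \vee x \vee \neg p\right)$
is always true.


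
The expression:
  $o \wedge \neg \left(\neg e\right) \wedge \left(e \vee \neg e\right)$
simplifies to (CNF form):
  $e \wedge o$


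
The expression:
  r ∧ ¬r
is never true.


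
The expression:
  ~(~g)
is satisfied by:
  {g: True}


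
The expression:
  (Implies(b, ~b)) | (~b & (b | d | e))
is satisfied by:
  {b: False}


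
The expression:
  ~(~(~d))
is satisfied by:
  {d: False}


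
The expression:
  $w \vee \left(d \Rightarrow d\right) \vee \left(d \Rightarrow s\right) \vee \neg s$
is always true.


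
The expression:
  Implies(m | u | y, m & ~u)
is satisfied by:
  {m: True, u: False, y: False}
  {u: False, y: False, m: False}
  {y: True, m: True, u: False}


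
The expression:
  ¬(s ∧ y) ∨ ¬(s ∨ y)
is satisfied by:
  {s: False, y: False}
  {y: True, s: False}
  {s: True, y: False}


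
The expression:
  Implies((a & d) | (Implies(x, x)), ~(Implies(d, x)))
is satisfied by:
  {d: True, x: False}


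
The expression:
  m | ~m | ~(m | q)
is always true.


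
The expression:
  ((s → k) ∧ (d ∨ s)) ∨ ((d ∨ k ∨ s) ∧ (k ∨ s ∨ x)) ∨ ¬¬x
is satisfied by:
  {x: True, d: True, k: True, s: True}
  {x: True, d: True, k: True, s: False}
  {x: True, d: True, s: True, k: False}
  {x: True, d: True, s: False, k: False}
  {x: True, k: True, s: True, d: False}
  {x: True, k: True, s: False, d: False}
  {x: True, k: False, s: True, d: False}
  {x: True, k: False, s: False, d: False}
  {d: True, k: True, s: True, x: False}
  {d: True, k: True, s: False, x: False}
  {d: True, s: True, k: False, x: False}
  {d: True, s: False, k: False, x: False}
  {k: True, s: True, d: False, x: False}
  {k: True, d: False, s: False, x: False}
  {s: True, d: False, k: False, x: False}


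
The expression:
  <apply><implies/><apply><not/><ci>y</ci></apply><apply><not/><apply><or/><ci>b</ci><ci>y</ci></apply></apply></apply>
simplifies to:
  <apply><or/><ci>y</ci><apply><not/><ci>b</ci></apply></apply>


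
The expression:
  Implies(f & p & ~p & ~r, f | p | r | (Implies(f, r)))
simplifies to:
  True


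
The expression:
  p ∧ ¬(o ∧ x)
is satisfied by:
  {p: True, o: False, x: False}
  {p: True, x: True, o: False}
  {p: True, o: True, x: False}


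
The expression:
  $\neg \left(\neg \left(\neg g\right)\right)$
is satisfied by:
  {g: False}


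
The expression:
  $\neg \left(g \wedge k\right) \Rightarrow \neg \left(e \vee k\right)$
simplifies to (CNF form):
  $\left(g \vee \neg e\right) \wedge \left(g \vee \neg k\right) \wedge \left(k \vee \neg e\right) \wedge \left(k \vee \neg k\right)$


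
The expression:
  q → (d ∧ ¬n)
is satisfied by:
  {d: True, q: False, n: False}
  {d: False, q: False, n: False}
  {n: True, d: True, q: False}
  {n: True, d: False, q: False}
  {q: True, d: True, n: False}


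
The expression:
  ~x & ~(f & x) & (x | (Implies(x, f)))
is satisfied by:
  {x: False}


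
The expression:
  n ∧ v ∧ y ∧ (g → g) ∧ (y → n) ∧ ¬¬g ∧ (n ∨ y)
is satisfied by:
  {n: True, g: True, y: True, v: True}


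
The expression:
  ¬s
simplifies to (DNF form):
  ¬s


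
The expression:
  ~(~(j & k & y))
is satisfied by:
  {j: True, y: True, k: True}


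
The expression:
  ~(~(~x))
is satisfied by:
  {x: False}


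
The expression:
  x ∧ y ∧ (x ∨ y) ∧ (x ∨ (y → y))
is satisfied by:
  {x: True, y: True}


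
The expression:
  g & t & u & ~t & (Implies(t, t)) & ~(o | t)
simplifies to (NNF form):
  False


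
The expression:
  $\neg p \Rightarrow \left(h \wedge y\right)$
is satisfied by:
  {y: True, p: True, h: True}
  {y: True, p: True, h: False}
  {p: True, h: True, y: False}
  {p: True, h: False, y: False}
  {y: True, h: True, p: False}


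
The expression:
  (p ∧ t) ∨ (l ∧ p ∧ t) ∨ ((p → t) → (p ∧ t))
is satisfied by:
  {p: True}


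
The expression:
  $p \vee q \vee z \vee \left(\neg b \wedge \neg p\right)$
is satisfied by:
  {q: True, z: True, p: True, b: False}
  {q: True, z: True, p: False, b: False}
  {q: True, p: True, z: False, b: False}
  {q: True, p: False, z: False, b: False}
  {z: True, p: True, q: False, b: False}
  {z: True, p: False, q: False, b: False}
  {p: True, q: False, z: False, b: False}
  {p: False, q: False, z: False, b: False}
  {b: True, q: True, z: True, p: True}
  {b: True, q: True, z: True, p: False}
  {b: True, q: True, p: True, z: False}
  {b: True, q: True, p: False, z: False}
  {b: True, z: True, p: True, q: False}
  {b: True, z: True, p: False, q: False}
  {b: True, p: True, z: False, q: False}


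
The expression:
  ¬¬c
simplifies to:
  c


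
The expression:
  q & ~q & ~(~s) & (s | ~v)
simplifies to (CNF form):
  False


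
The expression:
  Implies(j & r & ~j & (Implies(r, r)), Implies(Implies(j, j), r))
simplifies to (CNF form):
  True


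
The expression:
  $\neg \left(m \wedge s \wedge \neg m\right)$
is always true.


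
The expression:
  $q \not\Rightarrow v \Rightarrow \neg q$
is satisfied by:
  {v: True, q: False}
  {q: False, v: False}
  {q: True, v: True}


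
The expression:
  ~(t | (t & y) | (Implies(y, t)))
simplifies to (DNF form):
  y & ~t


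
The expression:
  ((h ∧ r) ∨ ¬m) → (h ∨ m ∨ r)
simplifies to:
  h ∨ m ∨ r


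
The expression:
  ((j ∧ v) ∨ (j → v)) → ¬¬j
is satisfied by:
  {j: True}


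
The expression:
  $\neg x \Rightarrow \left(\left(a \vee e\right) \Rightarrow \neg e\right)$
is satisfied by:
  {x: True, e: False}
  {e: False, x: False}
  {e: True, x: True}


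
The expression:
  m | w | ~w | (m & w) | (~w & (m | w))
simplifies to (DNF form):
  True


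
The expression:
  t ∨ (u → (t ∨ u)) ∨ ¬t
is always true.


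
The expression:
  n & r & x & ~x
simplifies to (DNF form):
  False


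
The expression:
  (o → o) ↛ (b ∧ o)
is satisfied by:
  {o: False, b: False}
  {b: True, o: False}
  {o: True, b: False}


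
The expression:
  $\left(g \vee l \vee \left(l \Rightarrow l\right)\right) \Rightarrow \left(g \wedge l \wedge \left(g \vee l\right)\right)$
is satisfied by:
  {g: True, l: True}


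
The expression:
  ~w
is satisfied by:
  {w: False}


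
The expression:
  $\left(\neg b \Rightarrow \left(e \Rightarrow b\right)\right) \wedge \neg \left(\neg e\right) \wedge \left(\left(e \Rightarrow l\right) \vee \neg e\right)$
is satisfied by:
  {e: True, b: True, l: True}


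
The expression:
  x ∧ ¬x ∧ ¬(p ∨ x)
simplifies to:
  False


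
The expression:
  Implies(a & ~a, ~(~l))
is always true.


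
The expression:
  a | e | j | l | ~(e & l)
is always true.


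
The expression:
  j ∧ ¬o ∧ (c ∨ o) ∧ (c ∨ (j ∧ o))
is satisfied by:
  {c: True, j: True, o: False}


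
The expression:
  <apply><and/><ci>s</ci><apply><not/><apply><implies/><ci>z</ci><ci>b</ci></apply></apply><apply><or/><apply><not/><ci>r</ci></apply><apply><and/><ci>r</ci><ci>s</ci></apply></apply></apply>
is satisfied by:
  {z: True, s: True, b: False}


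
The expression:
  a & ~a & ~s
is never true.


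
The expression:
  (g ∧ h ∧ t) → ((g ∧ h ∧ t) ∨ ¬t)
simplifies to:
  True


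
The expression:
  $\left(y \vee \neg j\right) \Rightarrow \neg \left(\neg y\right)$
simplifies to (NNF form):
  $j \vee y$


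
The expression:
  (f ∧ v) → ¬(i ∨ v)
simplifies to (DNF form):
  ¬f ∨ ¬v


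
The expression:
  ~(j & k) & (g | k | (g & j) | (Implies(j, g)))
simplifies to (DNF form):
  ~j | (g & ~k)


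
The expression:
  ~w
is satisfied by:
  {w: False}


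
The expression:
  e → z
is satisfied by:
  {z: True, e: False}
  {e: False, z: False}
  {e: True, z: True}


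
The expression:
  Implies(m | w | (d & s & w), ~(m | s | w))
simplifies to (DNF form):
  ~m & ~w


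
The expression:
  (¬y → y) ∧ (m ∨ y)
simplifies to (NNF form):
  y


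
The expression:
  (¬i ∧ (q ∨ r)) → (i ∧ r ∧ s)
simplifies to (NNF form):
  i ∨ (¬q ∧ ¬r)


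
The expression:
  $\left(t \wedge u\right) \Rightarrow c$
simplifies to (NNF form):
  $c \vee \neg t \vee \neg u$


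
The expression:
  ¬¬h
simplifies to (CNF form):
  h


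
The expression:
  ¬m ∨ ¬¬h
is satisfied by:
  {h: True, m: False}
  {m: False, h: False}
  {m: True, h: True}


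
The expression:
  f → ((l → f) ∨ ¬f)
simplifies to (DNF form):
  True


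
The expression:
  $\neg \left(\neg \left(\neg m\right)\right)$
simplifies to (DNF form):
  $\neg m$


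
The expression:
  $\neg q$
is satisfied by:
  {q: False}


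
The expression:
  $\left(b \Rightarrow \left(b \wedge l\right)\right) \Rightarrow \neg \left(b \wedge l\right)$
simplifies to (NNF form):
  $\neg b \vee \neg l$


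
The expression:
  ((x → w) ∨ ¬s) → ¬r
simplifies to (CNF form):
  (s ∨ ¬r) ∧ (x ∨ ¬r) ∧ (¬r ∨ ¬w)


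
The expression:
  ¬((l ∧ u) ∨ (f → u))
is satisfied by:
  {f: True, u: False}


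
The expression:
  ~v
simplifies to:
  ~v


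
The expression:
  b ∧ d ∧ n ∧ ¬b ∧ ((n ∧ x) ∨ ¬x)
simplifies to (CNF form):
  False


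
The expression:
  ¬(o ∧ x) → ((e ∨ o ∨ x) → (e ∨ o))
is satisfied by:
  {o: True, e: True, x: False}
  {o: True, e: False, x: False}
  {e: True, o: False, x: False}
  {o: False, e: False, x: False}
  {x: True, o: True, e: True}
  {x: True, o: True, e: False}
  {x: True, e: True, o: False}


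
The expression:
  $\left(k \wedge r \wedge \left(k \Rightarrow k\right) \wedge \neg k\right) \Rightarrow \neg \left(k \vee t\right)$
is always true.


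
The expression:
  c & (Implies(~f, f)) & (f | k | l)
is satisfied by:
  {c: True, f: True}


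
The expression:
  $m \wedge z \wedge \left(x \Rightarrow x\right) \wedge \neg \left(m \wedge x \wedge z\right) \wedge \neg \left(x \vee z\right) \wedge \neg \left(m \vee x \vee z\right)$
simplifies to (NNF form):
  $\text{False}$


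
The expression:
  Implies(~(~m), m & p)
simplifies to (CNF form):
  p | ~m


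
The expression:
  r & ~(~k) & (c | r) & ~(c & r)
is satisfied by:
  {r: True, k: True, c: False}


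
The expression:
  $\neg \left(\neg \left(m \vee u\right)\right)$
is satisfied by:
  {m: True, u: True}
  {m: True, u: False}
  {u: True, m: False}


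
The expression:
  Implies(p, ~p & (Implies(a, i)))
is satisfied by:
  {p: False}


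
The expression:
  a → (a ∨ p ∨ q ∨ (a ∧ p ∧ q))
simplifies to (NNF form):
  True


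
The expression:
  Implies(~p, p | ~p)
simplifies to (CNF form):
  True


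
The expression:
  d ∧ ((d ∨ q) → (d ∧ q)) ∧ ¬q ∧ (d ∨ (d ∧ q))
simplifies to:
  False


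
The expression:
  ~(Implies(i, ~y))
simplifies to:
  i & y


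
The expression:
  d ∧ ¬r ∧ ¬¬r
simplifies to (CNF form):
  False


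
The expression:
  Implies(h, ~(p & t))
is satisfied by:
  {p: False, t: False, h: False}
  {h: True, p: False, t: False}
  {t: True, p: False, h: False}
  {h: True, t: True, p: False}
  {p: True, h: False, t: False}
  {h: True, p: True, t: False}
  {t: True, p: True, h: False}


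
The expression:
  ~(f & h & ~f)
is always true.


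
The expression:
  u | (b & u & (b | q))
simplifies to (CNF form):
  u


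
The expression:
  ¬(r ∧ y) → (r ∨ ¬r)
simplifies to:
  True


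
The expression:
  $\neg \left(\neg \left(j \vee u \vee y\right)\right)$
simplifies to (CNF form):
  $j \vee u \vee y$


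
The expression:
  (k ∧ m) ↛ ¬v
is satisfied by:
  {k: True, m: True, v: True}


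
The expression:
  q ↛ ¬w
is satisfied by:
  {w: True, q: True}


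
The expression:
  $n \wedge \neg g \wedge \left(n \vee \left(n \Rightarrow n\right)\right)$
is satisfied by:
  {n: True, g: False}


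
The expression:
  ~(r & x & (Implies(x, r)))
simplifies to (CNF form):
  ~r | ~x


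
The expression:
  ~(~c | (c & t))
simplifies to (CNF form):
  c & ~t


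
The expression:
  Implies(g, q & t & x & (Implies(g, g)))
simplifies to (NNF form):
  ~g | (q & t & x)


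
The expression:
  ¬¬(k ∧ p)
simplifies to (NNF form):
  k ∧ p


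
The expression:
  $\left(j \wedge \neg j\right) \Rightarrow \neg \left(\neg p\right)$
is always true.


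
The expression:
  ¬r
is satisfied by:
  {r: False}


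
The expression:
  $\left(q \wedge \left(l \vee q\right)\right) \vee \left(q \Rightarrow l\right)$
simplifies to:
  $\text{True}$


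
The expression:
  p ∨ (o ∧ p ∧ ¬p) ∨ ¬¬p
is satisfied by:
  {p: True}


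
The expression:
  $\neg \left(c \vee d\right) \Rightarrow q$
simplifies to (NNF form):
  $c \vee d \vee q$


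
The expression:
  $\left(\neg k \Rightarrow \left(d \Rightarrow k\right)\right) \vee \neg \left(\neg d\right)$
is always true.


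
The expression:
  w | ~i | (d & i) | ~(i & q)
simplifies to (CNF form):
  d | w | ~i | ~q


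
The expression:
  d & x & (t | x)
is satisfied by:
  {d: True, x: True}


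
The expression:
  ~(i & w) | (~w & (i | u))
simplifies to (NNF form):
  ~i | ~w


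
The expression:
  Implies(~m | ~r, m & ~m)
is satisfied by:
  {r: True, m: True}


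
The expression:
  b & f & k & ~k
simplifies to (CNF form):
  False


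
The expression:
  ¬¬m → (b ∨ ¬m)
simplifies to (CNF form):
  b ∨ ¬m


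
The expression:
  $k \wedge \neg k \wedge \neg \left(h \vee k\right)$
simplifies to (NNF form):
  $\text{False}$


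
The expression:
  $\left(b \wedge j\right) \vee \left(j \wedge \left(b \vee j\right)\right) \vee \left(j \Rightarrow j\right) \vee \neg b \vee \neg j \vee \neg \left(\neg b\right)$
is always true.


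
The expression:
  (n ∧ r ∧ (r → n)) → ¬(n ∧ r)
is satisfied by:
  {n: False, r: False}
  {r: True, n: False}
  {n: True, r: False}


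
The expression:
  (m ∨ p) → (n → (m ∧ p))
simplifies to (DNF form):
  (m ∧ p) ∨ (¬m ∧ ¬p) ∨ ¬n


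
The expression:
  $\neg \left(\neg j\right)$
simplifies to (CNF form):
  $j$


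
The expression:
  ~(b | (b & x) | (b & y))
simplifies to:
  ~b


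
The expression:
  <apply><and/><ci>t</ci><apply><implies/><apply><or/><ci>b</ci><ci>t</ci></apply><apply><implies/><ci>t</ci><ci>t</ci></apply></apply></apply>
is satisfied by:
  {t: True}


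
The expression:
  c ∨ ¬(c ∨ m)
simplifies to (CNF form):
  c ∨ ¬m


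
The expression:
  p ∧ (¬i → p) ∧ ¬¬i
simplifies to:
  i ∧ p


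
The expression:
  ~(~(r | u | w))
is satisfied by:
  {r: True, u: True, w: True}
  {r: True, u: True, w: False}
  {r: True, w: True, u: False}
  {r: True, w: False, u: False}
  {u: True, w: True, r: False}
  {u: True, w: False, r: False}
  {w: True, u: False, r: False}


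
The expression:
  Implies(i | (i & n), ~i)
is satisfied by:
  {i: False}


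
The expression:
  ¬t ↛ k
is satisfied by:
  {k: True, t: False}
  {t: False, k: False}
  {t: True, k: True}


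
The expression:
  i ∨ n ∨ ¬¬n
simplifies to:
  i ∨ n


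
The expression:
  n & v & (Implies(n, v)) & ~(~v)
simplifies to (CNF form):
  n & v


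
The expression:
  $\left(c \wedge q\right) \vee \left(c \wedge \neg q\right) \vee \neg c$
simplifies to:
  $\text{True}$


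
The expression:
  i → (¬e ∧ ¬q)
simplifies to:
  (¬e ∧ ¬q) ∨ ¬i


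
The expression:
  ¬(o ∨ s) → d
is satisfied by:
  {d: True, o: True, s: True}
  {d: True, o: True, s: False}
  {d: True, s: True, o: False}
  {d: True, s: False, o: False}
  {o: True, s: True, d: False}
  {o: True, s: False, d: False}
  {s: True, o: False, d: False}


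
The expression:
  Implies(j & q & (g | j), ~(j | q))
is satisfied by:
  {q: False, j: False}
  {j: True, q: False}
  {q: True, j: False}


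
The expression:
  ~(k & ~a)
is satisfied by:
  {a: True, k: False}
  {k: False, a: False}
  {k: True, a: True}


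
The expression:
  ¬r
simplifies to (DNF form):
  ¬r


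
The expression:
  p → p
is always true.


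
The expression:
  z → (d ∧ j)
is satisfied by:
  {j: True, d: True, z: False}
  {j: True, d: False, z: False}
  {d: True, j: False, z: False}
  {j: False, d: False, z: False}
  {z: True, j: True, d: True}


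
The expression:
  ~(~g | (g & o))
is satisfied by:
  {g: True, o: False}


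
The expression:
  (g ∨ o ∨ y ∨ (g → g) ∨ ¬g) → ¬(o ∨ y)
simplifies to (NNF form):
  ¬o ∧ ¬y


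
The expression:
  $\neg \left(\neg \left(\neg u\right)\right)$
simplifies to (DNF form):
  $\neg u$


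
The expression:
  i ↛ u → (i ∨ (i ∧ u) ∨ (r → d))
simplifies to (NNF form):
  True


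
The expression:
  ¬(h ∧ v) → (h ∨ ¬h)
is always true.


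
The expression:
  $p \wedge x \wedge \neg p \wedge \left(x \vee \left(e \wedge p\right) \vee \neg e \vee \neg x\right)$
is never true.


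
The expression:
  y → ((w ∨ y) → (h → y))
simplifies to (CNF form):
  True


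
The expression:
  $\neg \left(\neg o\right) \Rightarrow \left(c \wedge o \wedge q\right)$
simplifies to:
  $\left(c \wedge q\right) \vee \neg o$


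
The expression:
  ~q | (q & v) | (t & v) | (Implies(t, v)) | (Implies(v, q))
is always true.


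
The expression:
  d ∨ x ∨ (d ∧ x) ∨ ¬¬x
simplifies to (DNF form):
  d ∨ x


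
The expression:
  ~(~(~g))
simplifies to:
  ~g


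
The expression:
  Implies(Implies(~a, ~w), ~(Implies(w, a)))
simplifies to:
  w & ~a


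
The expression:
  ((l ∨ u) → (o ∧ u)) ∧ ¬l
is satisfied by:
  {o: True, l: False, u: False}
  {l: False, u: False, o: False}
  {o: True, u: True, l: False}


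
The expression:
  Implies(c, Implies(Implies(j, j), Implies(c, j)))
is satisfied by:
  {j: True, c: False}
  {c: False, j: False}
  {c: True, j: True}


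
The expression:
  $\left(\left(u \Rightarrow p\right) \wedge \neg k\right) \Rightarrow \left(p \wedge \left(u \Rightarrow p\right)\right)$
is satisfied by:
  {k: True, u: True, p: True}
  {k: True, u: True, p: False}
  {k: True, p: True, u: False}
  {k: True, p: False, u: False}
  {u: True, p: True, k: False}
  {u: True, p: False, k: False}
  {p: True, u: False, k: False}


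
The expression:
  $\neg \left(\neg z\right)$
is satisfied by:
  {z: True}


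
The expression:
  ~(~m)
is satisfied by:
  {m: True}


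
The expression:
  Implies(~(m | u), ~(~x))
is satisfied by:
  {x: True, m: True, u: True}
  {x: True, m: True, u: False}
  {x: True, u: True, m: False}
  {x: True, u: False, m: False}
  {m: True, u: True, x: False}
  {m: True, u: False, x: False}
  {u: True, m: False, x: False}


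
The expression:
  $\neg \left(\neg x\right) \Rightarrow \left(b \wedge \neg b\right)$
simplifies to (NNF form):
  $\neg x$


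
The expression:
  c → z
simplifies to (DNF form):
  z ∨ ¬c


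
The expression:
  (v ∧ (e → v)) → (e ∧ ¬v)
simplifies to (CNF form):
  ¬v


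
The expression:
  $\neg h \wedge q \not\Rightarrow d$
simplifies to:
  $q \wedge \neg d \wedge \neg h$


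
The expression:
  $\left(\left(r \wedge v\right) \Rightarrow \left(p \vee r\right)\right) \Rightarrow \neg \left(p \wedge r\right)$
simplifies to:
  $\neg p \vee \neg r$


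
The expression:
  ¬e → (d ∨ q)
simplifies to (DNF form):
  d ∨ e ∨ q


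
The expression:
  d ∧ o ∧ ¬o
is never true.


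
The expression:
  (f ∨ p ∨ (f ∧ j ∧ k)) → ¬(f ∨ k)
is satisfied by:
  {f: False, p: False, k: False}
  {k: True, f: False, p: False}
  {p: True, f: False, k: False}
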